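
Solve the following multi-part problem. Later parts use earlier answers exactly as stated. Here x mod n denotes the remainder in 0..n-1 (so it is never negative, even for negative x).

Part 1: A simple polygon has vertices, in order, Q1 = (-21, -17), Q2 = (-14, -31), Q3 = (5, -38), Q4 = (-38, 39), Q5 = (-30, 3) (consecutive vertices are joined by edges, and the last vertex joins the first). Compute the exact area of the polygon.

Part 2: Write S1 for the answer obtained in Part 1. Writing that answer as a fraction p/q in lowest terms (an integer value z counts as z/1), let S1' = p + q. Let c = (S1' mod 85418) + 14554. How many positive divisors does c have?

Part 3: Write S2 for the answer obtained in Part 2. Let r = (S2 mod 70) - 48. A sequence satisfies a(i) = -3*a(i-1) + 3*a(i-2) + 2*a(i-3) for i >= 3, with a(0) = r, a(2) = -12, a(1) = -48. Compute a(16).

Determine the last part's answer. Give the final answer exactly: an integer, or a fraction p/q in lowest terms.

2635704000

Part 1: cross terms: (-21*-31 - -14*-17)=413, (-14*-38 - 5*-31)=687, (5*39 - -38*-38)=-1249, (-38*3 - -30*39)=1056, (-30*-17 - -21*3)=573; twice the area = |1480| = 1480; area = 740; answer 740
Part 2: S1 = 740; threaded value p + q = 741; c = 15295; 15295 = 5 * 7 * 19 * 23; number of divisors = (1+1) * (1+1) * (1+1) * (1+1) = 16; answer 16
Part 3: S2 = 16; r = -32; a(3) = -3*(-12) + 3*(-48) + 2*(-32) = -172; iterating: a(3)=-172, a(4)=384, a(5)=-1692, a(6)=5884, a(7)=-21960, a(8)=80148, a(9)=-294556, a(10)=1080192, a(11)=-3963948, a(12)=14543308, a(13)=-53361384, a(14)=195786180, a(15)=-718356076, a(16)=2635704000; answer 2635704000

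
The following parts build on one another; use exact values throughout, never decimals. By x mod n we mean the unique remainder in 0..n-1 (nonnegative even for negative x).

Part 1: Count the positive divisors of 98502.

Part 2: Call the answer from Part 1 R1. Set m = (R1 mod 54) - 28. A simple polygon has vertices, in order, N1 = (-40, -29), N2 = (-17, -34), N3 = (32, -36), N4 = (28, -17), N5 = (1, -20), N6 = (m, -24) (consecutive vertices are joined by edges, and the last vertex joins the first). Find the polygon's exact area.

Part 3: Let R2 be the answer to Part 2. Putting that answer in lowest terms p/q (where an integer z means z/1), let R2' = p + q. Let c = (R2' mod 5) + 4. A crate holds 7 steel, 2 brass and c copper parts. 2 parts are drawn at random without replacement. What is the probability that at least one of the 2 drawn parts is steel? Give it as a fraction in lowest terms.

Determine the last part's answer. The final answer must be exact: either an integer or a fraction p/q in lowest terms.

7/10

Part 1: 98502 = 2 * 3 * 16417; number of divisors = (1+1) * (1+1) * (1+1) = 8; answer 8
Part 2: R1 = 8; m = -20; cross terms: (-40*-34 - -17*-29)=867, (-17*-36 - 32*-34)=1700, (32*-17 - 28*-36)=464, (28*-20 - 1*-17)=-543, (1*-24 - -20*-20)=-424, (-20*-29 - -40*-24)=-380; twice the area = |1684| = 1684; area = 842; answer 842
Part 3: R2 = 842; threaded value p + q = 843; c = 7; total draws C(16,2) = 120; complement C(9,2) = 36; favorable 120 - 36 = 84; P = 7/10; answer 7/10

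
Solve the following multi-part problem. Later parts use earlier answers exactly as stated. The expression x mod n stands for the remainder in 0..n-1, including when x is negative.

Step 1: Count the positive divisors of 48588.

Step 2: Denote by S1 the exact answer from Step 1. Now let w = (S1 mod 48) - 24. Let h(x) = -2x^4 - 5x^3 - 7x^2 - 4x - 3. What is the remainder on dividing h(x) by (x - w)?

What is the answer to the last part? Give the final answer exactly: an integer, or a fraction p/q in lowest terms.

Step 1: 48588 = 2^2 * 3 * 4049; number of divisors = (2+1) * (1+1) * (1+1) = 12; answer 12
Step 2: S1 = 12; w = -12; remainder = value at the root: -2*(-12)^4 - 5*(-12)^3 - 7*(-12)^2 - 4*(-12)^1 - 3 = (-41472) + (8640) + (-1008) + (48) + (-3) = -33795; answer -33795

-33795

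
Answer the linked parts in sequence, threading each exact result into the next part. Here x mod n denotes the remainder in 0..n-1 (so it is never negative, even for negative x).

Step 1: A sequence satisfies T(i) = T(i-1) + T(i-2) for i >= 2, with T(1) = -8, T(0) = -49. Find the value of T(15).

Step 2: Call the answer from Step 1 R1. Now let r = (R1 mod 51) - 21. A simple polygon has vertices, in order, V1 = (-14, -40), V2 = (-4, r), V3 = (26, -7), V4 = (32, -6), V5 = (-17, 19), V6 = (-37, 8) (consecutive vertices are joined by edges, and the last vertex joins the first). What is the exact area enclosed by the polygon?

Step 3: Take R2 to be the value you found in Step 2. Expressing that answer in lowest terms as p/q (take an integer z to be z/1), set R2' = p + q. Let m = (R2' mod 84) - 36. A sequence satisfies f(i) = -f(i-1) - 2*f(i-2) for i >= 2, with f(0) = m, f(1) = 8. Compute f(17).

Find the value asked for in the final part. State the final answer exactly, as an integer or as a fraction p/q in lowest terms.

Step 1: T(2) = 1*(-8) + 1*(-49) = -57; iterating: T(2)=-57, T(3)=-65, T(4)=-122, T(5)=-187, T(6)=-309, T(7)=-496, T(8)=-805, T(9)=-1301, T(10)=-2106, T(11)=-3407, T(12)=-5513, T(13)=-8920, T(14)=-14433, T(15)=-23353; answer -23353
Step 2: R1 = -23353; r = -16; cross terms: (-14*-16 - -4*-40)=64, (-4*-7 - 26*-16)=444, (26*-6 - 32*-7)=68, (32*19 - -17*-6)=506, (-17*8 - -37*19)=567, (-37*-40 - -14*8)=1592; twice the area = |3241| = 3241; area = 3241/2; answer 3241/2
Step 3: R2 = 3241/2; threaded value p + q = 3243; m = 15; f(2) = -1*(8) - 2*(15) = -38; iterating: f(2)=-38, f(3)=22, f(4)=54, f(5)=-98, f(6)=-10, f(7)=206, f(8)=-186, f(9)=-226, f(10)=598, f(11)=-146, f(12)=-1050, f(13)=1342, f(14)=758, f(15)=-3442, f(16)=1926, f(17)=4958; answer 4958

4958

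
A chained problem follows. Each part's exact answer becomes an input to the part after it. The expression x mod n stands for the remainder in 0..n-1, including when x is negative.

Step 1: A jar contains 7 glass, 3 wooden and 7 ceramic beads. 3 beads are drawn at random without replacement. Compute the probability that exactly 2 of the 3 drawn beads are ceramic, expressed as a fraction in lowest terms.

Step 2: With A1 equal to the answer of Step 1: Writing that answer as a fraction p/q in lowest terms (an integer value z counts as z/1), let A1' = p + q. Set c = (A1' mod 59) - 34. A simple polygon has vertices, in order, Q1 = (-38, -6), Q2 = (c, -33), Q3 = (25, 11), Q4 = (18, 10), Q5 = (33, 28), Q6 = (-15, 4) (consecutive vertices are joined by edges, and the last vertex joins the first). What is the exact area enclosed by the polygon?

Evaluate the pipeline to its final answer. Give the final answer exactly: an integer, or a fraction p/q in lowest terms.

3031/2

Step 1: total draws C(17,3) = 680; favorable C(7,2)*C(10,1) = 210; P = 21/68; answer 21/68
Step 2: A1 = 21/68; threaded value p + q = 89; c = -4; cross terms: (-38*-33 - -4*-6)=1230, (-4*11 - 25*-33)=781, (25*10 - 18*11)=52, (18*28 - 33*10)=174, (33*4 - -15*28)=552, (-15*-6 - -38*4)=242; twice the area = |3031| = 3031; area = 3031/2; answer 3031/2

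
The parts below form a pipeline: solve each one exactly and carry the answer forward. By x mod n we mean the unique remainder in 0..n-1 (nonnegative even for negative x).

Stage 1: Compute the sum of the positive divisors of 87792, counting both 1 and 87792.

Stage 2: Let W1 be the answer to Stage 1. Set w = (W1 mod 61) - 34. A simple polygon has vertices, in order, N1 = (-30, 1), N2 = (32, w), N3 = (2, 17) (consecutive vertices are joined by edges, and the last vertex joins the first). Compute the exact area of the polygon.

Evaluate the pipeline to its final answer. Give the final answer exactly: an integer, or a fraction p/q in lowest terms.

Stage 1: 87792 = 2^4 * 3 * 31 * 59; sigma = (1 + 2 + 4 + 8 + 16) * (1 + 3) * (1 + 31) * (1 + 59) = 31 * 4 * 32 * 60 = 238080; answer 238080
Stage 2: W1 = 238080; w = 24; cross terms: (-30*24 - 32*1)=-752, (32*17 - 2*24)=496, (2*1 - -30*17)=512; twice the area = |256| = 256; area = 128; answer 128

128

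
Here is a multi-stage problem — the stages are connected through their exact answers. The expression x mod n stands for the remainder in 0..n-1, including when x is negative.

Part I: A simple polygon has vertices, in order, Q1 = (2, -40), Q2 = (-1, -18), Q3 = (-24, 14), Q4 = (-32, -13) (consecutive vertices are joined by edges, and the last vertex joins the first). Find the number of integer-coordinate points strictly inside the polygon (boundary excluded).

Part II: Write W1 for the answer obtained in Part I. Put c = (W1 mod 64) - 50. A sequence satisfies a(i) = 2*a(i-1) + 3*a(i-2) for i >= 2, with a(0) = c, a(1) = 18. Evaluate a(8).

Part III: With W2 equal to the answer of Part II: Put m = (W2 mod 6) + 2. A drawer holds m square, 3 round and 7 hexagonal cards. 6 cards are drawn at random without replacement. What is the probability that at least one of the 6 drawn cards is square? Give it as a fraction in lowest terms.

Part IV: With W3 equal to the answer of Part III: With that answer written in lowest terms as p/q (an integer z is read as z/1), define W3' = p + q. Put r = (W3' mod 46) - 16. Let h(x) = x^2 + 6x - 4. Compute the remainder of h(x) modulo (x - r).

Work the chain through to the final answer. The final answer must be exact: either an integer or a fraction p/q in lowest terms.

Part I: cross terms: (2*-18 - -1*-40)=-76, (-1*14 - -24*-18)=-446, (-24*-13 - -32*14)=760, (-32*-40 - 2*-13)=1306; twice the area = |1544| = 1544; area = 772; boundary points = 1 + 1 + 1 + 1 = 4; strictly interior points = area - boundary/2 + 1 = 771; answer 771
Part II: W1 = 771; c = -47; a(2) = 2*(18) + 3*(-47) = -105; iterating: a(2)=-105, a(3)=-156, a(4)=-627, a(5)=-1722, a(6)=-5325, a(7)=-15816, a(8)=-47607; answer -47607
Part III: W2 = -47607; m = 5; total draws C(15,6) = 5005; complement C(10,6) = 210; favorable 5005 - 210 = 4795; P = 137/143; answer 137/143
Part IV: W3 = 137/143; threaded value p + q = 280; r = -12; remainder = value at the root: 1*(-12)^2 + 6*(-12)^1 - 4 = (144) + (-72) + (-4) = 68; answer 68

68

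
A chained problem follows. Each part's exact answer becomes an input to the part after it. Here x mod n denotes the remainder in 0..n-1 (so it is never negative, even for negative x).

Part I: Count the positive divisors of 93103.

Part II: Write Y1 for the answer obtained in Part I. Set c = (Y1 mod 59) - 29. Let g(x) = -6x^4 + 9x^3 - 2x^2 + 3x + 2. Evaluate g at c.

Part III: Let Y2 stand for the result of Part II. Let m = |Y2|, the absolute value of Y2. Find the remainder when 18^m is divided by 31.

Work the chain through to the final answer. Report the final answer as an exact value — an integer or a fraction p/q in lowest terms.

Part I: 93103 is prime, so its only divisors are 1 and 93103; count = 2; answer 2
Part II: Y1 = 2; c = -27; -6*(-27)^4 + 9*(-27)^3 - 2*(-27)^2 + 3*(-27)^1 + 2 = (-3188646) + (-177147) + (-1458) + (-81) + (2) = -3367330; answer -3367330
Part III: Y2 = -3367330; m = 3367330; squarings mod 31: 18^1=18, 18^2=14, 18^4=10, 18^8=7, 18^16=18, 18^32=14, 18^64=10, 18^128=7, 18^256=18, 18^512=14, 18^1024=10, 18^2048=7, 18^4096=18, 18^8192=14, 18^16384=10, 18^32768=7, 18^65536=18, 18^131072=14, 18^262144=10, 18^524288=7, 18^1048576=18, 18^2097152=14; 18^3367330 = 18^2 * 18^32 * 18^128 * 18^256 * 18^8192 * 18^16384 * 18^65536 * 18^131072 * 18^1048576 * 18^2097152 = 5 (mod 31); answer 5

5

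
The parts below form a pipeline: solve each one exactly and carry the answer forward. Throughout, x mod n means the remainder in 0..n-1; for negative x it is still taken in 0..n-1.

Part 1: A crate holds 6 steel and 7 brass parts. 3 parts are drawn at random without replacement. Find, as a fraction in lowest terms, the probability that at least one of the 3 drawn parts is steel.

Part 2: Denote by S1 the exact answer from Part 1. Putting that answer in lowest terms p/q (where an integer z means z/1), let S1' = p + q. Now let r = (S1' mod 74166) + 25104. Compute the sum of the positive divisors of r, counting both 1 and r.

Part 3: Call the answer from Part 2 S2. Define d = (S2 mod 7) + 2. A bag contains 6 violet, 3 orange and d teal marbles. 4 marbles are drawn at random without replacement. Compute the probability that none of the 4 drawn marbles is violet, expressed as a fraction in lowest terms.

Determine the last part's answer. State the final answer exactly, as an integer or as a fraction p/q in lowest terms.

Part 1: total draws C(13,3) = 286; complement C(7,3) = 35; favorable 286 - 35 = 251; P = 251/286; answer 251/286
Part 2: S1 = 251/286; threaded value p + q = 537; r = 25641; 25641 = 3^2 * 7 * 11 * 37; sigma = (1 + 3 + 9) * (1 + 7) * (1 + 11) * (1 + 37) = 13 * 8 * 12 * 38 = 47424; answer 47424
Part 3: S2 = 47424; d = 8; total draws C(17,4) = 2380; favorable C(11,4) = 330; P = 33/238; answer 33/238

33/238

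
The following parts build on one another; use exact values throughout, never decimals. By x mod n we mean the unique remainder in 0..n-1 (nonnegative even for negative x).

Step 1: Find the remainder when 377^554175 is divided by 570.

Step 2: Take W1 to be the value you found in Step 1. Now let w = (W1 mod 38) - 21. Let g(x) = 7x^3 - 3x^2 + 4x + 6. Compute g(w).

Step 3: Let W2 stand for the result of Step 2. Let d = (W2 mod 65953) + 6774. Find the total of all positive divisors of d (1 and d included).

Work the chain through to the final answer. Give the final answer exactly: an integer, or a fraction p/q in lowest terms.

23868

Step 1: squarings mod 570: 377^1=377, 377^2=199, 377^4=271, 377^8=481, 377^16=511, 377^32=61, 377^64=301, 377^128=541, 377^256=271, 377^512=481, 377^1024=511, 377^2048=61, 377^4096=301, 377^8192=541, 377^16384=271, 377^32768=481, 377^65536=511, 377^131072=61, 377^262144=301, 377^524288=541; 377^554175 = 377^1 * 377^2 * 377^4 * 377^8 * 377^16 * 377^32 * 377^128 * 377^1024 * 377^4096 * 377^8192 * 377^16384 * 377^524288 = 533 (mod 570); answer 533
Step 2: W1 = 533; w = -20; 7*(-20)^3 - 3*(-20)^2 + 4*(-20)^1 + 6 = (-56000) + (-1200) + (-80) + (6) = -57274; answer -57274
Step 3: W2 = -57274; d = 15453; 15453 = 3^2 * 17 * 101; sigma = (1 + 3 + 9) * (1 + 17) * (1 + 101) = 13 * 18 * 102 = 23868; answer 23868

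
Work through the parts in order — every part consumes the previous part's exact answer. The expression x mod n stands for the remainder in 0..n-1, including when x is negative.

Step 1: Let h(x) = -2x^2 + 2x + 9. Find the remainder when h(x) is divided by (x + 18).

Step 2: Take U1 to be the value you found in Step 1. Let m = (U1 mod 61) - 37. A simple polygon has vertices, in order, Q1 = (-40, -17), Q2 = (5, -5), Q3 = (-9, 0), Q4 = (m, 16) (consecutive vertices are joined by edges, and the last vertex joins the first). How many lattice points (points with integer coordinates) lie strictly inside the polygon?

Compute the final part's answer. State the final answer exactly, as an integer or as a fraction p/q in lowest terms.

Step 1: remainder = value at the root: -2*(-18)^2 + 2*(-18)^1 + 9 = (-648) + (-36) + (9) = -675; answer -675
Step 2: U1 = -675; m = 20; cross terms: (-40*-5 - 5*-17)=285, (5*0 - -9*-5)=-45, (-9*16 - 20*0)=-144, (20*-17 - -40*16)=300; twice the area = |396| = 396; area = 198; boundary points = 3 + 1 + 1 + 3 = 8; strictly interior points = area - boundary/2 + 1 = 195; answer 195

195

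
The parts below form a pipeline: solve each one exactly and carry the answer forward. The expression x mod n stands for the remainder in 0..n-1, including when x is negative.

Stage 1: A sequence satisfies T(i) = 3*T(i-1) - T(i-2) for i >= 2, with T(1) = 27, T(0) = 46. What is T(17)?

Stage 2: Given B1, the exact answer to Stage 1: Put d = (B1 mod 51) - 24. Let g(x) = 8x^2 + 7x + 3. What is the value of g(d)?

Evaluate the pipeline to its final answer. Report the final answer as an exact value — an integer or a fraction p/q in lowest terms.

1698

Stage 1: T(2) = 3*(27) - 1*(46) = 35; iterating: T(2)=35, T(3)=78, T(4)=199, T(5)=519, T(6)=1358, T(7)=3555, T(8)=9307, T(9)=24366, T(10)=63791, T(11)=167007, T(12)=437230, T(13)=1144683, T(14)=2996819, T(15)=7845774, T(16)=20540503, T(17)=53775735; answer 53775735
Stage 2: B1 = 53775735; d = -15; 8*(-15)^2 + 7*(-15)^1 + 3 = (1800) + (-105) + (3) = 1698; answer 1698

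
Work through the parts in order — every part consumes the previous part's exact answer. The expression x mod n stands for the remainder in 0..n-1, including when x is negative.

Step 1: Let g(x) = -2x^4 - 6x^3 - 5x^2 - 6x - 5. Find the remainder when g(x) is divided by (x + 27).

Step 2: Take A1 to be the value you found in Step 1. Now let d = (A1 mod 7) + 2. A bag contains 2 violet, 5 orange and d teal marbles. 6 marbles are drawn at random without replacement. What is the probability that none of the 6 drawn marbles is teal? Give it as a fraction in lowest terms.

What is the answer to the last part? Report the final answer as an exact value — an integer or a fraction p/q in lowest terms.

Step 1: remainder = value at the root: -2*(-27)^4 - 6*(-27)^3 - 5*(-27)^2 - 6*(-27)^1 - 5 = (-1062882) + (118098) + (-3645) + (162) + (-5) = -948272; answer -948272
Step 2: A1 = -948272; d = 6; total draws C(13,6) = 1716; favorable C(7,6) = 7; P = 7/1716; answer 7/1716

7/1716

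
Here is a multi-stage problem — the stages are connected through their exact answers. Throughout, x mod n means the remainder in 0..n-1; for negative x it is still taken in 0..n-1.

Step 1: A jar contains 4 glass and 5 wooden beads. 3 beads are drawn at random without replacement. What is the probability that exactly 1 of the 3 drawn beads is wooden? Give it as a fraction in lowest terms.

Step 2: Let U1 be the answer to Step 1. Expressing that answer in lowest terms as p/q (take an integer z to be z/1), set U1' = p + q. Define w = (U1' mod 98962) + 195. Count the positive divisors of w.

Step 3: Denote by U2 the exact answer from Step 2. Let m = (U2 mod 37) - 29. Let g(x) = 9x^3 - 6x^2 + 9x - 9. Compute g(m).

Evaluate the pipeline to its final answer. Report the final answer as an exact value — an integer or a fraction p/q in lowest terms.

Step 1: total draws C(9,3) = 84; favorable C(5,1)*C(4,2) = 30; P = 5/14; answer 5/14
Step 2: U1 = 5/14; threaded value p + q = 19; w = 214; 214 = 2 * 107; number of divisors = (1+1) * (1+1) = 4; answer 4
Step 3: U2 = 4; m = -25; 9*(-25)^3 - 6*(-25)^2 + 9*(-25)^1 - 9 = (-140625) + (-3750) + (-225) + (-9) = -144609; answer -144609

-144609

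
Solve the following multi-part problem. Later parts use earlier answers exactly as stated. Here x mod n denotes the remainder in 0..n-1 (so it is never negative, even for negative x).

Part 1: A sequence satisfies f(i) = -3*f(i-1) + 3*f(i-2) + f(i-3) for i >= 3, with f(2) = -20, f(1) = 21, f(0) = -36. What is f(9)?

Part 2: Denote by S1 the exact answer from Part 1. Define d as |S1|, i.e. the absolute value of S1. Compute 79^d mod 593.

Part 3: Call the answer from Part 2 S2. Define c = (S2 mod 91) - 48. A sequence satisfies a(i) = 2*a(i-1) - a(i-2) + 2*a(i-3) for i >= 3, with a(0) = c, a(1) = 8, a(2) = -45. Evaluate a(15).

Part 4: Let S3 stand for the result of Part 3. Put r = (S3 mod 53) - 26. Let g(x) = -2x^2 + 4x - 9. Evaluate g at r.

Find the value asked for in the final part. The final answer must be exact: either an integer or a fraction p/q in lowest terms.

Part 1: f(3) = -3*(-20) + 3*(21) + 1*(-36) = 87; iterating: f(3)=87, f(4)=-300, f(5)=1141, f(6)=-4236, f(7)=15831, f(8)=-59060, f(9)=220437; answer 220437
Part 2: S1 = 220437; d = 220437; squarings mod 593: 79^1=79, 79^2=311, 79^4=62, 79^8=286, 79^16=555, 79^32=258, 79^64=148, 79^128=556, 79^256=183, 79^512=281, 79^1024=92, 79^2048=162, 79^4096=152, 79^8192=570, 79^16384=529, 79^32768=538, 79^65536=60, 79^131072=42; 79^220437 = 79^1 * 79^4 * 79^16 * 79^256 * 79^1024 * 79^2048 * 79^4096 * 79^16384 * 79^65536 * 79^131072 = 425 (mod 593); answer 425
Part 3: S2 = 425; c = 13; a(3) = 2*(-45) - 1*(8) + 2*(13) = -72; iterating: a(3)=-72, a(4)=-83, a(5)=-184, a(6)=-429, a(7)=-840, a(8)=-1619, a(9)=-3256, a(10)=-6573, a(11)=-13128, a(12)=-26195, a(13)=-52408, a(14)=-104877, a(15)=-209736; answer -209736
Part 4: S3 = -209736; r = 12; -2*(12)^2 + 4*(12)^1 - 9 = (-288) + (48) + (-9) = -249; answer -249

-249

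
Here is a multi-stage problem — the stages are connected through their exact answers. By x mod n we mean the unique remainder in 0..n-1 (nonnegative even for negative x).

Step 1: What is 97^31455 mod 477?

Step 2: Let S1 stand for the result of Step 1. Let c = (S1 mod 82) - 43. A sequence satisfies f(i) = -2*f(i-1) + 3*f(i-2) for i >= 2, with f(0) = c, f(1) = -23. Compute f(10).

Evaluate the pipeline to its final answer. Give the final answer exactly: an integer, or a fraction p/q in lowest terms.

Step 1: squarings mod 477: 97^1=97, 97^2=346, 97^4=466, 97^8=121, 97^16=331, 97^32=328, 97^64=259, 97^128=301, 97^256=448, 97^512=364, 97^1024=367, 97^2048=175, 97^4096=97, 97^8192=346, 97^16384=466; 97^31455 = 97^1 * 97^2 * 97^4 * 97^8 * 97^16 * 97^64 * 97^128 * 97^512 * 97^2048 * 97^4096 * 97^8192 * 97^16384 = 280 (mod 477); answer 280
Step 2: S1 = 280; c = -9; f(2) = -2*(-23) + 3*(-9) = 19; iterating: f(2)=19, f(3)=-107, f(4)=271, f(5)=-863, f(6)=2539, f(7)=-7667, f(8)=22951, f(9)=-68903, f(10)=206659; answer 206659

206659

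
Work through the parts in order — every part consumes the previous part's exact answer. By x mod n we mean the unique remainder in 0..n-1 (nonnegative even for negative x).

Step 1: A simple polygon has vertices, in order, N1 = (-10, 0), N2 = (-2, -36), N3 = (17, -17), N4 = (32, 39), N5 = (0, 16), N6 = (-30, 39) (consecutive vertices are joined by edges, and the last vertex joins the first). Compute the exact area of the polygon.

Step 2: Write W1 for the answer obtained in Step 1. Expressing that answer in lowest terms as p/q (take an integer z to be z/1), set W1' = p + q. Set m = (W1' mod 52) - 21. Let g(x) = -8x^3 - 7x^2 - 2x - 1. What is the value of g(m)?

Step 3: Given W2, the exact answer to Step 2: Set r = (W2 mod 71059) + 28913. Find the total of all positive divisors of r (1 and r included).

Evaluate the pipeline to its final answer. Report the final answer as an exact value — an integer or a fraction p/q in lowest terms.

83160

Step 1: cross terms: (-10*-36 - -2*0)=360, (-2*-17 - 17*-36)=646, (17*39 - 32*-17)=1207, (32*16 - 0*39)=512, (0*39 - -30*16)=480, (-30*0 - -10*39)=390; twice the area = |3595| = 3595; area = 3595/2; answer 3595/2
Step 2: W1 = 3595/2; threaded value p + q = 3597; m = -12; -8*(-12)^3 - 7*(-12)^2 - 2*(-12)^1 - 1 = (13824) + (-1008) + (24) + (-1) = 12839; answer 12839
Step 3: W2 = 12839; r = 41752; 41752 = 2^3 * 17 * 307; sigma = (1 + 2 + 4 + 8) * (1 + 17) * (1 + 307) = 15 * 18 * 308 = 83160; answer 83160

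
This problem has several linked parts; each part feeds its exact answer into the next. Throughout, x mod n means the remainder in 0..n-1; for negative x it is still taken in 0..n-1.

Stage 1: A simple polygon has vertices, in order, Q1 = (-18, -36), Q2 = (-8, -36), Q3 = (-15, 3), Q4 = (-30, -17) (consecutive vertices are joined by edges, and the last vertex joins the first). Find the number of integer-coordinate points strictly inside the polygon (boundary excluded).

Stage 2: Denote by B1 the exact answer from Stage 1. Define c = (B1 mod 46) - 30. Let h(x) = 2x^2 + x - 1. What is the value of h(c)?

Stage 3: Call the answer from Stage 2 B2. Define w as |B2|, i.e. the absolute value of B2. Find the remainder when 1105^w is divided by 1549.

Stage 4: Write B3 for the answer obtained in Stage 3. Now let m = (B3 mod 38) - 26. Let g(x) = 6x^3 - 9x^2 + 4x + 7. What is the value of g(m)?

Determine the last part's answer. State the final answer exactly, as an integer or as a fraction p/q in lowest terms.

-44472

Stage 1: cross terms: (-18*-36 - -8*-36)=360, (-8*3 - -15*-36)=-564, (-15*-17 - -30*3)=345, (-30*-36 - -18*-17)=774; twice the area = |915| = 915; area = 915/2; boundary points = 10 + 1 + 5 + 1 = 17; strictly interior points = area - boundary/2 + 1 = 450; answer 450
Stage 2: B1 = 450; c = 6; 2*(6)^2 + 1*(6)^1 - 1 = (72) + (6) + (-1) = 77; answer 77
Stage 3: B2 = 77; w = 77; squarings mod 1549: 1105^1=1105, 1105^2=413, 1105^4=179, 1105^8=1061, 1105^16=1147, 1105^32=508, 1105^64=930; 1105^77 = 1105^1 * 1105^4 * 1105^8 * 1105^64 = 1185 (mod 1549); answer 1185
Stage 4: B3 = 1185; m = -19; 6*(-19)^3 - 9*(-19)^2 + 4*(-19)^1 + 7 = (-41154) + (-3249) + (-76) + (7) = -44472; answer -44472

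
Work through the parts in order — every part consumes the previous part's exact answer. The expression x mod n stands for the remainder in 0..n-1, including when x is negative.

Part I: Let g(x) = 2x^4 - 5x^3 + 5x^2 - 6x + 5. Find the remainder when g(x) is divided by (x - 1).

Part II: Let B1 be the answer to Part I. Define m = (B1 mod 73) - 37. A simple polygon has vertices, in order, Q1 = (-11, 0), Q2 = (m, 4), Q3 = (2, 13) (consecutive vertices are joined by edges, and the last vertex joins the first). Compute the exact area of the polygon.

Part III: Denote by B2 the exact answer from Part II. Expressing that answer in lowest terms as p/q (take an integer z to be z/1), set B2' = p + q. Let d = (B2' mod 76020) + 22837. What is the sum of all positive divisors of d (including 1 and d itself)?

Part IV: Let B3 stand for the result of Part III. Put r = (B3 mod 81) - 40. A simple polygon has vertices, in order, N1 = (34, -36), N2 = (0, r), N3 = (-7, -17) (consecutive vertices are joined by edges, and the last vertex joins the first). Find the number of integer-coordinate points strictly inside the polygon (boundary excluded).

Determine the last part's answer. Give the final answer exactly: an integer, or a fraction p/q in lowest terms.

763

Part I: remainder = value at the root: 2*(1)^4 - 5*(1)^3 + 5*(1)^2 - 6*(1)^1 + 5 = (2) + (-5) + (5) + (-6) + (5) = 1; answer 1
Part II: B1 = 1; m = -36; cross terms: (-11*4 - -36*0)=-44, (-36*13 - 2*4)=-476, (2*0 - -11*13)=143; twice the area = |-377| = 377; area = 377/2; answer 377/2
Part III: B2 = 377/2; threaded value p + q = 379; d = 23216; 23216 = 2^4 * 1451; sigma = (1 + 2 + 4 + 8 + 16) * (1 + 1451) = 31 * 1452 = 45012; answer 45012
Part IV: B3 = 45012; r = 17; cross terms: (34*17 - 0*-36)=578, (0*-17 - -7*17)=119, (-7*-36 - 34*-17)=830; twice the area = |1527| = 1527; area = 1527/2; boundary points = 1 + 1 + 1 = 3; strictly interior points = area - boundary/2 + 1 = 763; answer 763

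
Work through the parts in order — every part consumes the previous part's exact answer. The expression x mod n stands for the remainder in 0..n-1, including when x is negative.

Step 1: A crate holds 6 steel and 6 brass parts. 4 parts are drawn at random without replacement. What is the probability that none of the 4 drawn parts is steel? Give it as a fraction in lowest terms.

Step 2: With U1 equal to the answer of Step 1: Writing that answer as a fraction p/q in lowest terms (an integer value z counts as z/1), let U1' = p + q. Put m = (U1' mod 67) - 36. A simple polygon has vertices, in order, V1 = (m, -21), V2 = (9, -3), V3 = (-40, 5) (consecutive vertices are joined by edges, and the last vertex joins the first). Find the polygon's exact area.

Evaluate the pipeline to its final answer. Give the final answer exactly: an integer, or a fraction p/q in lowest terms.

485

Step 1: total draws C(12,4) = 495; favorable C(6,4) = 15; P = 1/33; answer 1/33
Step 2: U1 = 1/33; threaded value p + q = 34; m = -2; cross terms: (-2*-3 - 9*-21)=195, (9*5 - -40*-3)=-75, (-40*-21 - -2*5)=850; twice the area = |970| = 970; area = 485; answer 485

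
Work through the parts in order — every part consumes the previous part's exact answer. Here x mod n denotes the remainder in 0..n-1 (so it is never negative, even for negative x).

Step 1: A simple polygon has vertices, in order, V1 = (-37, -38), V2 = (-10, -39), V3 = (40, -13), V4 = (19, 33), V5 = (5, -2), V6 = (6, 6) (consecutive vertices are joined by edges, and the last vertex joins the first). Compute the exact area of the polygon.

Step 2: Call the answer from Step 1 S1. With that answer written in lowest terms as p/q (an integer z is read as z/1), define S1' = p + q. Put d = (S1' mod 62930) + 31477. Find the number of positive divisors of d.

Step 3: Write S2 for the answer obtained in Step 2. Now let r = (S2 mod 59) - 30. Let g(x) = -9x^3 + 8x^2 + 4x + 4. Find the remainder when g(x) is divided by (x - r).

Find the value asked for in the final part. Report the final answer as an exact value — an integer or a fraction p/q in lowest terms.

9764

Step 1: cross terms: (-37*-39 - -10*-38)=1063, (-10*-13 - 40*-39)=1690, (40*33 - 19*-13)=1567, (19*-2 - 5*33)=-203, (5*6 - 6*-2)=42, (6*-38 - -37*6)=-6; twice the area = |4153| = 4153; area = 4153/2; answer 4153/2
Step 2: S1 = 4153/2; threaded value p + q = 4155; d = 35632; 35632 = 2^4 * 17 * 131; number of divisors = (4+1) * (1+1) * (1+1) = 20; answer 20
Step 3: S2 = 20; r = -10; remainder = value at the root: -9*(-10)^3 + 8*(-10)^2 + 4*(-10)^1 + 4 = (9000) + (800) + (-40) + (4) = 9764; answer 9764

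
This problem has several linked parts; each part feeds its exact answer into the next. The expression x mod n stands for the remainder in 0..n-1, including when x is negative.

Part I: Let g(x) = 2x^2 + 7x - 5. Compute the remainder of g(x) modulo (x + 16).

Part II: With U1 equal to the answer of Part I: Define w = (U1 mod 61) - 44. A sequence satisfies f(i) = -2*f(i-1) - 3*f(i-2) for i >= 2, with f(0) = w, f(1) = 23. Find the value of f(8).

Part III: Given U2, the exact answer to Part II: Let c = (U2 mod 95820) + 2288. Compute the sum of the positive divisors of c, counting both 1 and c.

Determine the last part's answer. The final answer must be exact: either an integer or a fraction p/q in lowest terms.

153216

Part I: remainder = value at the root: 2*(-16)^2 + 7*(-16)^1 - 5 = (512) + (-112) + (-5) = 395; answer 395
Part II: U1 = 395; w = -15; f(2) = -2*(23) - 3*(-15) = -1; iterating: f(2)=-1, f(3)=-67, f(4)=137, f(5)=-73, f(6)=-265, f(7)=749, f(8)=-703; answer -703
Part III: U2 = -703; c = 97405; 97405 = 5 * 7 * 11^2 * 23; sigma = (1 + 5) * (1 + 7) * (1 + 11 + 121) * (1 + 23) = 6 * 8 * 133 * 24 = 153216; answer 153216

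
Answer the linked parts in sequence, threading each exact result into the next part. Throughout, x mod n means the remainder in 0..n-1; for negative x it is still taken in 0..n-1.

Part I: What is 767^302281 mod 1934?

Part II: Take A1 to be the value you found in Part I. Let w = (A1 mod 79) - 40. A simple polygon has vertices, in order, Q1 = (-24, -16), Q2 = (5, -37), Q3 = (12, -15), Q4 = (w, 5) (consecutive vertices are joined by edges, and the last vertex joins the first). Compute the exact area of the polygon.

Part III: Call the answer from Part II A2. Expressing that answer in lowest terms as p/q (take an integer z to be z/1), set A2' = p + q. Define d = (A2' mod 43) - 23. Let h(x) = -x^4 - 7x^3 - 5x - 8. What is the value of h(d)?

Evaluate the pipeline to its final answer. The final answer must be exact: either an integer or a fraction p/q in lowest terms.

-64070

Part I: squarings mod 1934: 767^1=767, 767^2=353, 767^4=833, 767^8=1517, 767^16=1763, 767^32=231, 767^64=1143, 767^128=999, 767^256=57, 767^512=1315, 767^1024=229, 767^2048=223, 767^4096=1379, 767^8192=519, 767^16384=535, 767^32768=1927, 767^65536=49, 767^131072=467, 767^262144=1481; 767^302281 = 767^1 * 767^8 * 767^64 * 767^128 * 767^1024 * 767^2048 * 767^4096 * 767^32768 * 767^262144 = 1349 (mod 1934); answer 1349
Part II: A1 = 1349; w = -34; cross terms: (-24*-37 - 5*-16)=968, (5*-15 - 12*-37)=369, (12*5 - -34*-15)=-450, (-34*-16 - -24*5)=664; twice the area = |1551| = 1551; area = 1551/2; answer 1551/2
Part III: A2 = 1551/2; threaded value p + q = 1553; d = -18; -1*(-18)^4 - 7*(-18)^3 - 5*(-18)^1 - 8 = (-104976) + (40824) + (90) + (-8) = -64070; answer -64070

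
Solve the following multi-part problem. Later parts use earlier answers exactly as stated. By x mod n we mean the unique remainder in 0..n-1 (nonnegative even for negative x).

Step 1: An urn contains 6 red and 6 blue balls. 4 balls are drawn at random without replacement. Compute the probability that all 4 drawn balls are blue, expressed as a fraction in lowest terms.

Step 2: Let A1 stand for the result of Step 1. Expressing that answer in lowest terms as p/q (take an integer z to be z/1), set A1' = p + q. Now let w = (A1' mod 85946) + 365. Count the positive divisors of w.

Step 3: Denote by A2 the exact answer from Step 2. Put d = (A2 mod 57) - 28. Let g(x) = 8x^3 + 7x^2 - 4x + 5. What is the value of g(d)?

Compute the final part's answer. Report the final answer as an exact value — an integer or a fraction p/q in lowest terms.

-61115

Step 1: total draws C(12,4) = 495; favorable C(6,4) = 15; P = 1/33; answer 1/33
Step 2: A1 = 1/33; threaded value p + q = 34; w = 399; 399 = 3 * 7 * 19; number of divisors = (1+1) * (1+1) * (1+1) = 8; answer 8
Step 3: A2 = 8; d = -20; 8*(-20)^3 + 7*(-20)^2 - 4*(-20)^1 + 5 = (-64000) + (2800) + (80) + (5) = -61115; answer -61115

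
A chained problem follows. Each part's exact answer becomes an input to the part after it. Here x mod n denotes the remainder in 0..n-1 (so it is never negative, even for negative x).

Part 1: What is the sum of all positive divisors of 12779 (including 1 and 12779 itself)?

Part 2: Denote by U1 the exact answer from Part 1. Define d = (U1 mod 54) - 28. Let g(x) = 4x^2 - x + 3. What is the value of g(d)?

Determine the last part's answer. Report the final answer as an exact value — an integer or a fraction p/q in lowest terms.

Part 1: 12779 = 13 * 983; sigma = (1 + 13) * (1 + 983) = 14 * 984 = 13776; answer 13776
Part 2: U1 = 13776; d = -22; 4*(-22)^2 - 1*(-22)^1 + 3 = (1936) + (22) + (3) = 1961; answer 1961

1961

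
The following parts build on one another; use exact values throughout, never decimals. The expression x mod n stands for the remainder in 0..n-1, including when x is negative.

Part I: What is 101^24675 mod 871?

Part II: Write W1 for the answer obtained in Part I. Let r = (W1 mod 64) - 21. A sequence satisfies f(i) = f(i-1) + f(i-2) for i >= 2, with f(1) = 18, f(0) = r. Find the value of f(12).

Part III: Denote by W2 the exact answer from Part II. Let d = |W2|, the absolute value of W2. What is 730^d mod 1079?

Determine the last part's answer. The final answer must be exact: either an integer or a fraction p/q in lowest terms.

17

Part I: squarings mod 871: 101^1=101, 101^2=620, 101^4=289, 101^8=776, 101^16=315, 101^32=802, 101^64=406, 101^128=217, 101^256=55, 101^512=412, 101^1024=770, 101^2048=620, 101^4096=289, 101^8192=776, 101^16384=315; 101^24675 = 101^1 * 101^2 * 101^32 * 101^64 * 101^8192 * 101^16384 = 311 (mod 871); answer 311
Part II: W1 = 311; r = 34; f(2) = 1*(18) + 1*(34) = 52; iterating: f(2)=52, f(3)=70, f(4)=122, f(5)=192, f(6)=314, f(7)=506, f(8)=820, f(9)=1326, f(10)=2146, f(11)=3472, f(12)=5618; answer 5618
Part III: W2 = 5618; d = 5618; squarings mod 1079: 730^1=730, 730^2=953, 730^4=770, 730^8=529, 730^16=380, 730^32=893, 730^64=68, 730^128=308, 730^256=991, 730^512=191, 730^1024=874, 730^2048=1023, 730^4096=978; 730^5618 = 730^2 * 730^16 * 730^32 * 730^64 * 730^128 * 730^256 * 730^1024 * 730^4096 = 17 (mod 1079); answer 17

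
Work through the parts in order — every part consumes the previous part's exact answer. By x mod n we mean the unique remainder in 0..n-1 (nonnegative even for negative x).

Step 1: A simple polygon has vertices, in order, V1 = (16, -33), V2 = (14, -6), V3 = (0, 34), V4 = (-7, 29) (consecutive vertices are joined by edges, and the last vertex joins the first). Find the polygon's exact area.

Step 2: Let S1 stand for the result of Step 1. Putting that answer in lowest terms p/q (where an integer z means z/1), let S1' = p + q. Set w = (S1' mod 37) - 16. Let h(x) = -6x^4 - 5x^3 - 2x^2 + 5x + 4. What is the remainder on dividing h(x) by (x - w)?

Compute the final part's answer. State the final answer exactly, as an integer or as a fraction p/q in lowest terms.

-816844

Step 1: cross terms: (16*-6 - 14*-33)=366, (14*34 - 0*-6)=476, (0*29 - -7*34)=238, (-7*-33 - 16*29)=-233; twice the area = |847| = 847; area = 847/2; answer 847/2
Step 2: S1 = 847/2; threaded value p + q = 849; w = 19; remainder = value at the root: -6*(19)^4 - 5*(19)^3 - 2*(19)^2 + 5*(19)^1 + 4 = (-781926) + (-34295) + (-722) + (95) + (4) = -816844; answer -816844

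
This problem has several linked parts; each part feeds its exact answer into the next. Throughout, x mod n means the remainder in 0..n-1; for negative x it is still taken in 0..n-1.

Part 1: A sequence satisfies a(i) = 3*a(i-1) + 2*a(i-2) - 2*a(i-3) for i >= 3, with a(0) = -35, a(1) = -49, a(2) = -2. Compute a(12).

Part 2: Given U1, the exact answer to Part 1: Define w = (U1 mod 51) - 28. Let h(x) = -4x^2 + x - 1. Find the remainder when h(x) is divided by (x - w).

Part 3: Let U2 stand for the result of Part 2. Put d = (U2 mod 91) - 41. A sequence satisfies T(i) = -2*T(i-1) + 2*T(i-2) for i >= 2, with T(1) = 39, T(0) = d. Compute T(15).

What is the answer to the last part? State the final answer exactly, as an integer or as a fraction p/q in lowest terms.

52370048

Part 1: a(3) = 3*(-2) + 2*(-49) - 2*(-35) = -34; iterating: a(3)=-34, a(4)=-8, a(5)=-88, a(6)=-212, a(7)=-796, a(8)=-2636, a(9)=-9076, a(10)=-30908, a(11)=-105604, a(12)=-360476; answer -360476
Part 2: U1 = -360476; w = 15; remainder = value at the root: -4*(15)^2 + 1*(15)^1 - 1 = (-900) + (15) + (-1) = -886; answer -886
Part 3: U2 = -886; d = -17; T(2) = -2*(39) + 2*(-17) = -112; iterating: T(2)=-112, T(3)=302, T(4)=-828, T(5)=2260, T(6)=-6176, T(7)=16872, T(8)=-46096, T(9)=125936, T(10)=-344064, T(11)=940000, T(12)=-2568128, T(13)=7016256, T(14)=-19168768, T(15)=52370048; answer 52370048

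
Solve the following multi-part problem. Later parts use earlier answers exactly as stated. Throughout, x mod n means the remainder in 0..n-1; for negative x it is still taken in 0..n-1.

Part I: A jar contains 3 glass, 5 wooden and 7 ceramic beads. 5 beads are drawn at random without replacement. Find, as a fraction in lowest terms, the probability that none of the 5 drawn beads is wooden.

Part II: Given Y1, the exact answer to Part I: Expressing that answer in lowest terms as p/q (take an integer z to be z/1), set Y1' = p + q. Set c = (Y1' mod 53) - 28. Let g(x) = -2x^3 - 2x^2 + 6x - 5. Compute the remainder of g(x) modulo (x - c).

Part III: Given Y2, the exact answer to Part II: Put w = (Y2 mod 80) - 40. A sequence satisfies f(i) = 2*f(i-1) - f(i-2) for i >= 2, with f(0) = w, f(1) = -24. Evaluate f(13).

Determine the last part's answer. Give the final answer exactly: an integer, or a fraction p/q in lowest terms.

-756

Part I: total draws C(15,5) = 3003; favorable C(10,5) = 252; P = 12/143; answer 12/143
Part II: Y1 = 12/143; threaded value p + q = 155; c = 21; remainder = value at the root: -2*(21)^3 - 2*(21)^2 + 6*(21)^1 - 5 = (-18522) + (-882) + (126) + (-5) = -19283; answer -19283
Part III: Y2 = -19283; w = 37; f(2) = 2*(-24) - 1*(37) = -85; iterating: f(2)=-85, f(3)=-146, f(4)=-207, f(5)=-268, f(6)=-329, f(7)=-390, f(8)=-451, f(9)=-512, f(10)=-573, f(11)=-634, f(12)=-695, f(13)=-756; answer -756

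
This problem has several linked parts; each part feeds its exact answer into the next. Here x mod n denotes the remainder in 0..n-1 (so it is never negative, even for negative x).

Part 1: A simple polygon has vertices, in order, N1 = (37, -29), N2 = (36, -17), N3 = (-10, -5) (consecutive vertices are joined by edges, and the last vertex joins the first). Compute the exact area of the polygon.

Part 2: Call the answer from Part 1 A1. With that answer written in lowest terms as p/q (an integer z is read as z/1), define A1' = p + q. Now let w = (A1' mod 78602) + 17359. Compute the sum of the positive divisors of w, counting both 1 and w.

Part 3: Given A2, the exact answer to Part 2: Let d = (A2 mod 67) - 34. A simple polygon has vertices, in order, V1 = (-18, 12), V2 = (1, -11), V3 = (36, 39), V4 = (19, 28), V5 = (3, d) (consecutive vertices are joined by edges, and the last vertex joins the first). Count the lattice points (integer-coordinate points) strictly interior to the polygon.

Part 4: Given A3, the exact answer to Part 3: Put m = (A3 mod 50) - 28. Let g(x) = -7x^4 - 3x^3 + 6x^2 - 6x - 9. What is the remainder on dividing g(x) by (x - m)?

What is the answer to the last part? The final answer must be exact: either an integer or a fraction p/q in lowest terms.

-61

Part 1: cross terms: (37*-17 - 36*-29)=415, (36*-5 - -10*-17)=-350, (-10*-29 - 37*-5)=475; twice the area = |540| = 540; area = 270; answer 270
Part 2: A1 = 270; threaded value p + q = 271; w = 17630; 17630 = 2 * 5 * 41 * 43; sigma = (1 + 2) * (1 + 5) * (1 + 41) * (1 + 43) = 3 * 6 * 42 * 44 = 33264; answer 33264
Part 3: A2 = 33264; d = -2; cross terms: (-18*-11 - 1*12)=186, (1*39 - 36*-11)=435, (36*28 - 19*39)=267, (19*-2 - 3*28)=-122, (3*12 - -18*-2)=0; twice the area = |766| = 766; area = 383; boundary points = 1 + 5 + 1 + 2 + 7 = 16; strictly interior points = area - boundary/2 + 1 = 376; answer 376
Part 4: A3 = 376; m = -2; remainder = value at the root: -7*(-2)^4 - 3*(-2)^3 + 6*(-2)^2 - 6*(-2)^1 - 9 = (-112) + (24) + (24) + (12) + (-9) = -61; answer -61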